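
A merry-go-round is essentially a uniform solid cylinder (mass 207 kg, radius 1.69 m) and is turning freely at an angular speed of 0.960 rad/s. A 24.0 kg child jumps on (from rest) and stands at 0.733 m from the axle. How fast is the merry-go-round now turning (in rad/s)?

ω_f ≈ 0.920 rad/s

The added mass arrives with no angular momentum about the axle, and any external torque about the axle is negligible, so the system's angular momentum is conserved.
I_p = ½(207)(1.69)² = 295.6 kg·m².
Added inertia Σmr² = (24.0)(0.733)² = 12.89 kg·m²; I_f = 295.6 + 12.89 = 308.5 kg·m².
ω_f = I_p ω_i / I_f = (295.6)(0.960) / 308.5 = 0.9199 rad/s.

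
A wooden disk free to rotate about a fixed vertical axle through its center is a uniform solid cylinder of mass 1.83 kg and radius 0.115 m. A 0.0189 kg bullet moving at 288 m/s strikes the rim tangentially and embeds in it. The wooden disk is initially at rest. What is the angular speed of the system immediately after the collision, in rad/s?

About the axle the impulsive forces during the collision are internal, so angular momentum about that axis is conserved.
I_p = ½(1.83)(0.115)² = 0.01210 kg·m². Taking the sense of the bullet's angular momentum as positive, L_{bullet} = m v R = (0.0189)(288)(0.115) = 0.6260 kg·m²/s.
L_i = 0 + 0.6260 = 0.6260 kg·m²/s.
After sticking, I_f = I_p + m R² = 0.01210 + (0.0189)(0.115)² = 0.01235 kg·m².
ω_f = L_i / I_f = 0.6260 / 0.01235 = 50.68 rad/s.

|ω_f| ≈ 50.7 rad/s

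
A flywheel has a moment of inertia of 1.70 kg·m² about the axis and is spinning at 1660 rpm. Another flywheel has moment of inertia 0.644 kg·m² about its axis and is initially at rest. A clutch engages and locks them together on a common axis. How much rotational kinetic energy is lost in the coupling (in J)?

No external torque acts about the common axis, so total angular momentum is conserved.
Taking A's sense as positive: L = (1.700)(1660) = 2822 kg·m²·rpm.
Combined I = 1.700 + 0.6440 = 2.344 kg·m².
ω_f = L / I = 2822 / 2.344 = 1204 rpm.
KE_i = ½ΣIω² = 25690 J; KE_f = ½(2.344)(126.1)² = 18630 J.

ΔKE lost ≈ 7060 J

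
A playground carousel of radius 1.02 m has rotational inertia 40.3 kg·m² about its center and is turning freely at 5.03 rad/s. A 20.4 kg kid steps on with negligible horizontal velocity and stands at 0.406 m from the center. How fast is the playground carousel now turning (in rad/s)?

The added mass arrives with no angular momentum about the center, and any external torque about the center is negligible, so the system's angular momentum is conserved.
Added inertia Σmr² = (20.4)(0.406)² = 3.363 kg·m²; I_f = 40.30 + 3.363 = 43.66 kg·m².
ω_f = I_p ω_i / I_f = (40.30)(5.03) / 43.66 = 4.643 rad/s.

ω_f ≈ 4.64 rad/s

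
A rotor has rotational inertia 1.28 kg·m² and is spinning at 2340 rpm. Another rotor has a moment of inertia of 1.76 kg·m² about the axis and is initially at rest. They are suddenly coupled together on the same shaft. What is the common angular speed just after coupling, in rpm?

|ω_f| ≈ 985 rpm

The coupling torques are internal; angular momentum about the shared axis is conserved.
Taking A's sense as positive: L = (1.280)(2340) = 2995 kg·m²·rpm.
Combined I = 1.280 + 1.760 = 3.040 kg·m².
ω_f = L / I = 2995 / 3.040 = 985.3 rpm.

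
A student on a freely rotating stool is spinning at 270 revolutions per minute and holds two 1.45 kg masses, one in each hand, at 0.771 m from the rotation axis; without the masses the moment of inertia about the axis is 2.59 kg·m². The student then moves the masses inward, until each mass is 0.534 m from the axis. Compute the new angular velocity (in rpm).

With no external torque about the axis, L is conserved: I₁ω₁ = I₂ω₂.
I₁ = 2.59 + 2(1.45)(0.771)² = 4.314 kg·m²; I₂ = 2.59 + 2(1.45)(0.534)² = 3.417 kg·m².
ω₂ = I₁ω₁ / I₂ = (4.314)(270 rpm) / (3.417) = 340.9 rpm.

ω₂ ≈ 341 rpm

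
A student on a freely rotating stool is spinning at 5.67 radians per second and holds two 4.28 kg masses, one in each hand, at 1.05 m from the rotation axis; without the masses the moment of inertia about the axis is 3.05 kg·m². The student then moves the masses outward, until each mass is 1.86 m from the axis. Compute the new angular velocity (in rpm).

No external torque acts about the spin axis, so angular momentum is conserved.
I₁ = 3.05 + 2(4.28)(1.05)² = 12.49 kg·m²; I₂ = 3.05 + 2(4.28)(1.86)² = 32.66 kg·m².
ω₂ = I₁ω₁ / I₂ = (12.49)(5.67 rad/s) / (32.66) = 2.168 rad/s = 20.70 rpm.

ω₂ ≈ 20.7 rpm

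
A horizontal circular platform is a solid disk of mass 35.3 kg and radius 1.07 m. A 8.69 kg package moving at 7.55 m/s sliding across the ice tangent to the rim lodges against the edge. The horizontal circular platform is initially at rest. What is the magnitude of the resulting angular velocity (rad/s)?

|ω_f| ≈ 2.33 rad/s

The axle reaction passes through the central axle and exerts no torque about it; angular momentum about the central axle is conserved through the impact.
I_p = ½(35.3)(1.07)² = 20.21 kg·m². Taking the sense of the package's angular momentum as positive, L_{package} = m v R = (8.69)(7.55)(1.07) = 70.20 kg·m²/s.
L_i = 0 + 70.20 = 70.20 kg·m²/s.
After sticking, I_f = I_p + m R² = 20.21 + (8.69)(1.07)² = 30.16 kg·m².
ω_f = L_i / I_f = 70.20 / 30.16 = 2.328 rad/s.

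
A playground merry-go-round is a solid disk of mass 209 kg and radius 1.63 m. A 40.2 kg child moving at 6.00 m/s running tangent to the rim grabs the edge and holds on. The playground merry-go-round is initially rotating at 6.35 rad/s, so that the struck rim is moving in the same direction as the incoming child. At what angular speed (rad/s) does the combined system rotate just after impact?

|ω_f| ≈ 5.61 rad/s

About the axle the impulsive forces during the collision are internal, so angular momentum about that axis is conserved.
I_p = ½(209)(1.63)² = 277.6 kg·m². Taking the sense of the child's angular momentum as positive, L_{child} = m v R = (40.2)(6.00)(1.63) = 393.2 kg·m²/s.
L_i = +I_p ω_p + m v R = +(277.6)(6.35) + 393.2 = 2156 kg·m²/s.
After sticking, I_f = I_p + m R² = 277.6 + (40.2)(1.63)² = 384.5 kg·m².
ω_f = L_i / I_f = 2156 / 384.5 = 5.609 rad/s.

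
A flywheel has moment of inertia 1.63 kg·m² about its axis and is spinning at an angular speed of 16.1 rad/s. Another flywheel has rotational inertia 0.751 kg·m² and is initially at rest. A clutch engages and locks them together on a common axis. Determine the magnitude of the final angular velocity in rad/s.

|ω_f| ≈ 11.0 rad/s

No external torque acts about the common axis, so total angular momentum is conserved.
Taking A's sense as positive: L = (1.630)(16.1) = 26.24 kg·m²·rad/s.
Combined I = 1.630 + 0.7510 = 2.381 kg·m².
ω_f = L / I = 26.24 / 2.381 = 11.02 rad/s.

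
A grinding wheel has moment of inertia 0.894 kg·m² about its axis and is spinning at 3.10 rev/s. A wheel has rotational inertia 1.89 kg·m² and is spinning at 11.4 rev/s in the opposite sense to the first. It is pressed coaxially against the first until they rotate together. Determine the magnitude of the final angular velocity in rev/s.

The coupling torques are internal; angular momentum about the shared axis is conserved.
Taking A's sense as positive: L = (0.8940)(3.10) − (1.890)(11.4) = -18.77 kg·m²·rev/s.
Combined I = 0.8940 + 1.890 = 2.784 kg·m².
ω_f = L / I = -18.77 / 2.784 = -6.744 rev/s.

|ω_f| ≈ 6.74 rev/s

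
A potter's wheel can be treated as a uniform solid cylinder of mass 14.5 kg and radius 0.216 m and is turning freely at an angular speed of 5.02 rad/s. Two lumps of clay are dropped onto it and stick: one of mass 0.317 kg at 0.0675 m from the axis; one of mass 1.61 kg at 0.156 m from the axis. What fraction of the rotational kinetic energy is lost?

fraction ≈ 0.107

The added mass arrives with no angular momentum about the axis, and any external torque about the axis is negligible, so the system's angular momentum is conserved.
I_p = ½(14.5)(0.216)² = 0.3383 kg·m².
Added inertia Σmr² = (0.317)(0.0675)² + (1.61)(0.156)² = 0.04063 kg·m²; I_f = 0.3383 + 0.04063 = 0.3789 kg·m².
ω_f = I_p ω_i / I_f = (0.3383)(5.02) / 0.3789 = 4.482 rad/s.
KE_i = ½(0.3383)(5.020 rad/s)² = 4.262 J; KE_f = ½(0.3789)(4.482)² = 3.805 J.
Fraction lost = 0.1072.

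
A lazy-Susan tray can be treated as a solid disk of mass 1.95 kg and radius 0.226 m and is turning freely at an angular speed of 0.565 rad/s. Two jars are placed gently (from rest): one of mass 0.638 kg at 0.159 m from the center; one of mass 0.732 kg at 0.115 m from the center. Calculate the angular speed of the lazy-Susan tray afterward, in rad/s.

No external torque acts about the center; L_before = L_after.
I_p = ½(1.95)(0.226)² = 0.04980 kg·m².
Added inertia Σmr² = (0.638)(0.159)² + (0.732)(0.115)² = 0.02581 kg·m²; I_f = 0.04980 + 0.02581 = 0.07561 kg·m².
ω_f = I_p ω_i / I_f = (0.04980)(0.565) / 0.07561 = 0.3721 rad/s.

ω_f ≈ 0.372 rad/s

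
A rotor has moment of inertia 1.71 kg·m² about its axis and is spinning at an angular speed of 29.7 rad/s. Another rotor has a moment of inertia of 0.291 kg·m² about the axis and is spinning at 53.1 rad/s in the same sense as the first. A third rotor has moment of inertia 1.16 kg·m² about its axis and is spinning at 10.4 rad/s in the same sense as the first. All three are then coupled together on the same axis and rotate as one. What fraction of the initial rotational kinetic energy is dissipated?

The coupling torques are internal; angular momentum about the shared axis is conserved.
Taking A's sense as positive: L = (1.710)(29.7) + (0.2910)(53.1) + (1.160)(10.4) = 78.30 kg·m²·rad/s.
Combined I = 1.710 + 0.2910 + 1.160 = 3.161 kg·m².
ω_f = L / I = 78.30 / 3.161 = 24.77 rad/s.
KE_i = ½ΣIω² = 1227 J; KE_f = ½(3.161)(24.77)² = 969.8 J.
Fraction dissipated = (KE_i − KE_f)/KE_i = 0.2097.

fraction ≈ 0.210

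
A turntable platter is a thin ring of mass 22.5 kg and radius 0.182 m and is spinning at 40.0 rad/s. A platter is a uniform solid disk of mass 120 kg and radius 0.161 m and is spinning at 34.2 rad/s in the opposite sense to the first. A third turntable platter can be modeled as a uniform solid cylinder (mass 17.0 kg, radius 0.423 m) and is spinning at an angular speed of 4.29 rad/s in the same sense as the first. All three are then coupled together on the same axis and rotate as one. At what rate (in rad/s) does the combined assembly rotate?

No external torque acts about the common axis, so total angular momentum is conserved.
Moments of inertia: I_A = (22.5)(0.182)² = 0.7453 kg·m²; I_B = ½(120)(0.161)² = 1.555 kg·m²; I_C = ½(17.0)(0.423)² = 1.521 kg·m².
Taking A's sense as positive: L = (0.7453)(40.0) − (1.555)(34.2) + (1.521)(4.29) = -16.85 kg·m²·rad/s.
Combined I = 0.7453 + 1.555 + 1.521 = 3.821 kg·m².
ω_f = L / I = -16.85 / 3.821 = -4.410 rad/s.

|ω_f| ≈ 4.41 rad/s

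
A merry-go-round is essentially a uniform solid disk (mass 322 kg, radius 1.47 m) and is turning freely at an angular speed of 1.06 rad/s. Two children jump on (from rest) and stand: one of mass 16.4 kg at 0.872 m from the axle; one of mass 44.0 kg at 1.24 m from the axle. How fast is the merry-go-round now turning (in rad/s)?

No external torque acts about the axle; L_before = L_after.
I_p = ½(322)(1.47)² = 347.9 kg·m².
Added inertia Σmr² = (16.4)(0.872)² + (44.0)(1.24)² = 80.12 kg·m²; I_f = 347.9 + 80.12 = 428.0 kg·m².
ω_f = I_p ω_i / I_f = (347.9)(1.06) / 428.0 = 0.8616 rad/s.

ω_f ≈ 0.862 rad/s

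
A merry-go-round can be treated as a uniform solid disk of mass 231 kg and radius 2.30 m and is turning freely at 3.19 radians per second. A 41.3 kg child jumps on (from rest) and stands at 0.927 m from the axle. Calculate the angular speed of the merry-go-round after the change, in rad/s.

The added mass arrives with no angular momentum about the axle, and any external torque about the axle is negligible, so the system's angular momentum is conserved.
I_p = ½(231)(2.30)² = 611.0 kg·m².
Added inertia Σmr² = (41.3)(0.927)² = 35.49 kg·m²; I_f = 611.0 + 35.49 = 646.5 kg·m².
ω_f = I_p ω_i / I_f = (611.0)(3.19) / 646.5 = 3.015 rad/s.

ω_f ≈ 3.01 rad/s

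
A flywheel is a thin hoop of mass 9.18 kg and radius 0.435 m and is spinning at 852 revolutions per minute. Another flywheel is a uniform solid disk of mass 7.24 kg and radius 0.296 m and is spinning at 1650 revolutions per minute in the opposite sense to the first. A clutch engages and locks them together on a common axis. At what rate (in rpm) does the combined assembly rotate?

|ω_f| ≈ 466 rpm

The coupling torques are internal; angular momentum about the shared axis is conserved.
Moments of inertia: I_A = (9.18)(0.435)² = 1.737 kg·m²; I_B = ½(7.24)(0.296)² = 0.3172 kg·m².
Taking A's sense as positive: L = (1.737)(852) − (0.3172)(1650) = 956.7 kg·m²·rpm.
Combined I = 1.737 + 0.3172 = 2.054 kg·m².
ω_f = L / I = 956.7 / 2.054 = 465.7 rpm.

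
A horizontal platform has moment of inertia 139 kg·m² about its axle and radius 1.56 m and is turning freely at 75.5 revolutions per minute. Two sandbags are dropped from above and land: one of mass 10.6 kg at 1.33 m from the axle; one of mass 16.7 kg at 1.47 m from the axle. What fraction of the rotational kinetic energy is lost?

fraction ≈ 0.283

The added mass arrives with no angular momentum about the axle, and any external torque about the axle is negligible, so the system's angular momentum is conserved.
Added inertia Σmr² = (10.6)(1.33)² + (16.7)(1.47)² = 54.84 kg·m²; I_f = 139.0 + 54.84 = 193.8 kg·m².
ω_f = I_p ω_i / I_f = (139.0)(75.5) / 193.8 = 54.14 rpm.
KE_i = ½(139.0)(7.906 rad/s)² = 4344 J; KE_f = ½(193.8)(5.670)² = 3115 J.
Fraction lost = 0.2829.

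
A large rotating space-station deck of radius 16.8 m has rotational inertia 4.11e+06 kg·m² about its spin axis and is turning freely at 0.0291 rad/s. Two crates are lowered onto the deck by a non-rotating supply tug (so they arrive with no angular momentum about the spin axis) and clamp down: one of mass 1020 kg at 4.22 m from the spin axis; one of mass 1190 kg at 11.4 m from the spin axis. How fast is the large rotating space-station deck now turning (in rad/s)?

ω_f ≈ 0.0279 rad/s

No external torque acts about the spin axis; L_before = L_after.
Added inertia Σmr² = (1020)(4.22)² + (1190)(11.4)² = 1.728e+05 kg·m²; I_f = 4.110e+06 + 1.728e+05 = 4.283e+06 kg·m².
ω_f = I_p ω_i / I_f = (4.110e+06)(0.0291) / 4.283e+06 = 0.02793 rad/s.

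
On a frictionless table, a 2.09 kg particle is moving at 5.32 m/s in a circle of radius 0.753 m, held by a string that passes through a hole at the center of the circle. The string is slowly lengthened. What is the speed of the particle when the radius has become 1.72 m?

The only horizontal force on the mass is along the cord (radial), so it exerts no torque about the hole and angular momentum m v r is conserved.
v₂ = v₁ r₁ / r₂ = (5.32)(0.753) / (1.72) = 2.329 m/s.

v₂ ≈ 2.33 m/s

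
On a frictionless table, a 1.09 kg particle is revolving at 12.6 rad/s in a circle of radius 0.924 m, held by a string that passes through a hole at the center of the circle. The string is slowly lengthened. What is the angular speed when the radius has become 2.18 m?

ω₂ ≈ 2.26 rad/s

The constraining force is radial, so m r² ω about the center is conserved.
ω₂ = ω₁ (r₁/r₂)² = (12.6)(0.924/2.18)² = 2.264 rad/s.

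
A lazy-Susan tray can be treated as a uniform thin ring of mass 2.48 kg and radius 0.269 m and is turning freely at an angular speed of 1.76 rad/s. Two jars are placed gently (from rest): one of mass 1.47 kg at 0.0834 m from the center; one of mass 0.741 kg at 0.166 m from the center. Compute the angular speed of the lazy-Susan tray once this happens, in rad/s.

ω_f ≈ 1.50 rad/s

No external torque acts about the center; L_before = L_after.
I_p = (2.48)(0.269)² = 0.1795 kg·m².
Added inertia Σmr² = (1.47)(0.0834)² + (0.741)(0.166)² = 0.03064 kg·m²; I_f = 0.1795 + 0.03064 = 0.2101 kg·m².
ω_f = I_p ω_i / I_f = (0.1795)(1.76) / 0.2101 = 1.503 rad/s.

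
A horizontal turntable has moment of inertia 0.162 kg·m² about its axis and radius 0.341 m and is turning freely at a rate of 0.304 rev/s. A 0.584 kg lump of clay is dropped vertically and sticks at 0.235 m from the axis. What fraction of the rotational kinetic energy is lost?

fraction ≈ 0.166

The added mass arrives with no angular momentum about the axis, and any external torque about the axis is negligible, so the system's angular momentum is conserved.
Added inertia Σmr² = (0.584)(0.235)² = 0.03225 kg·m²; I_f = 0.1620 + 0.03225 = 0.1943 kg·m².
ω_f = I_p ω_i / I_f = (0.1620)(0.304) / 0.1943 = 0.2535 rev/s.
KE_i = ½(0.1620)(1.910 rad/s)² = 0.2955 J; KE_f = ½(0.1943)(1.593)² = 0.2465 J.
Fraction lost = 0.1660.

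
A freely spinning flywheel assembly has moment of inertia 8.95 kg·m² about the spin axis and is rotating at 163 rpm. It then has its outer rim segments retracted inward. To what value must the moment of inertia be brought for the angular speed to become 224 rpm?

I₂ ≈ 6.51 kg·m²

Angular momentum about the spin axis is conserved since the torque about it is zero.
I₂ = I₁ω₁ / ω₂ = (8.95)(163) / (224) = 6.513 kg·m².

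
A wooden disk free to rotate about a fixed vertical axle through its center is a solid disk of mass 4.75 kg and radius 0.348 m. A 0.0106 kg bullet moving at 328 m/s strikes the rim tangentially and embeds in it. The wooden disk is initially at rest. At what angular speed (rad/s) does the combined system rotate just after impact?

The axle reaction passes through the axle and exerts no torque about it; angular momentum about the axle is conserved through the impact.
I_p = ½(4.75)(0.348)² = 0.2876 kg·m². Taking the sense of the bullet's angular momentum as positive, L_{bullet} = m v R = (0.0106)(328)(0.348) = 1.210 kg·m²/s.
L_i = 0 + 1.210 = 1.210 kg·m²/s.
After sticking, I_f = I_p + m R² = 0.2876 + (0.0106)(0.348)² = 0.2889 kg·m².
ω_f = L_i / I_f = 1.210 / 0.2889 = 4.188 rad/s.

|ω_f| ≈ 4.19 rad/s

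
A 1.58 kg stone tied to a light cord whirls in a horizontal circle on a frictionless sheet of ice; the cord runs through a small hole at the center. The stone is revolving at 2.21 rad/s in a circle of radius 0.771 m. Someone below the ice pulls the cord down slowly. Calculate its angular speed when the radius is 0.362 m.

ω₂ ≈ 10.0 rad/s

No torque about the axis ⇒ m r₁² ω₁ = m r₂² ω₂.
ω₂ = ω₁ (r₁/r₂)² = (2.21)(0.771/0.362)² = 10.02 rad/s.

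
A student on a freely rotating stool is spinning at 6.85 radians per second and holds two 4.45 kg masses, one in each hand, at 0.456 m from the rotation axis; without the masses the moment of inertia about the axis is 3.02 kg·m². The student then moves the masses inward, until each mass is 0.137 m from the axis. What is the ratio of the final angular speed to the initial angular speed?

ω₂/ω₁ ≈ 1.53

With no external torque about the axis, L is conserved: I₁ω₁ = I₂ω₂.
I₁ = 3.02 + 2(4.45)(0.456)² = 4.871 kg·m²; I₂ = 3.02 + 2(4.45)(0.137)² = 3.187 kg·m².
ω₂/ω₁ = I₁/I₂ = 4.871 / 3.187 = 1.528.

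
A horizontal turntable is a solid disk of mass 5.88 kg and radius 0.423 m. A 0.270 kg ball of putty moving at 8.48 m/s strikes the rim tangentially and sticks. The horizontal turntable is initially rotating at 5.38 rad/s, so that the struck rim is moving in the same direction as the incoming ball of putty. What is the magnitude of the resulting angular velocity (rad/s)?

|ω_f| ≈ 6.61 rad/s

About the axle the impulsive forces during the collision are internal, so angular momentum about that axis is conserved.
I_p = ½(5.88)(0.423)² = 0.5261 kg·m². Taking the sense of the ball of putty's angular momentum as positive, L_{ball} = m v R = (0.270)(8.48)(0.423) = 0.9685 kg·m²/s.
L_i = +I_p ω_p + m v R = +(0.5261)(5.38) + 0.9685 = 3.799 kg·m²/s.
After sticking, I_f = I_p + m R² = 0.5261 + (0.270)(0.423)² = 0.5744 kg·m².
ω_f = L_i / I_f = 3.799 / 0.5744 = 6.614 rad/s.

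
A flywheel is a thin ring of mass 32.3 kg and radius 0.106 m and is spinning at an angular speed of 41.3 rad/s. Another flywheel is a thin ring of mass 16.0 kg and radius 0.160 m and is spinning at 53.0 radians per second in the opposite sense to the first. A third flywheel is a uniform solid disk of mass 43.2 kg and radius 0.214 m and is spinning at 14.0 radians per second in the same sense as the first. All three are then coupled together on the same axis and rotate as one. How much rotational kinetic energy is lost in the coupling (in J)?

ΔKE lost ≈ 967 J

The coupling torques are internal; angular momentum about the shared axis is conserved.
Moments of inertia: I_A = (32.3)(0.106)² = 0.3629 kg·m²; I_B = (16.0)(0.160)² = 0.4096 kg·m²; I_C = ½(43.2)(0.214)² = 0.9892 kg·m².
Taking A's sense as positive: L = (0.3629)(41.3) − (0.4096)(53.0) + (0.9892)(14.0) = 7.129 kg·m²·rad/s.
Combined I = 0.3629 + 0.4096 + 0.9892 = 1.762 kg·m².
ω_f = L / I = 7.129 / 1.762 = 4.046 rad/s.
KE_i = ½ΣIω² = 981.7 J; KE_f = ½(1.762)(4.046)² = 14.42 J.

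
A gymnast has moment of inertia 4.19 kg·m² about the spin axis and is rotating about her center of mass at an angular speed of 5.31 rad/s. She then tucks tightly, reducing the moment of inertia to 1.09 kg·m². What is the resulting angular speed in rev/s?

ω₂ ≈ 3.25 rev/s

No external torque acts about the spin axis, so angular momentum is conserved.
ω₂ = I₁ω₁ / I₂ = (4.190)(5.31 rad/s) / (1.090) = 20.41 rad/s = 3.249 rev/s.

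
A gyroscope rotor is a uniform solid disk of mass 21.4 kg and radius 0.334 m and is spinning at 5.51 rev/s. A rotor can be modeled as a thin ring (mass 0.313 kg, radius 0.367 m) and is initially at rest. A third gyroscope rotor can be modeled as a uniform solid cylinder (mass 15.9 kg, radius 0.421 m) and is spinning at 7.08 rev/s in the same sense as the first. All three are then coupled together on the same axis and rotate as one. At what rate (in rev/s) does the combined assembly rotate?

|ω_f| ≈ 6.26 rev/s

No external torque acts about the common axis, so total angular momentum is conserved.
Moments of inertia: I_A = ½(21.4)(0.334)² = 1.194 kg·m²; I_B = (0.313)(0.367)² = 0.04216 kg·m²; I_C = ½(15.9)(0.421)² = 1.409 kg·m².
Taking A's sense as positive: L = (1.194)(5.51) + (1.409)(7.08) = 16.55 kg·m²·rev/s.
Combined I = 1.194 + 0.04216 + 1.409 = 2.645 kg·m².
ω_f = L / I = 16.55 / 2.645 = 6.259 rev/s.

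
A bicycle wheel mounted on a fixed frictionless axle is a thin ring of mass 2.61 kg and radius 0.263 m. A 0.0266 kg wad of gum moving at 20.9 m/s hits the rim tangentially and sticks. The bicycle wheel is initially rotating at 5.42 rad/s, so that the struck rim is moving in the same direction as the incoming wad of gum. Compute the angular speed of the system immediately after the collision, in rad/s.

About the axle the impulsive forces during the collision are internal, so angular momentum about that axis is conserved.
I_p = (2.61)(0.263)² = 0.1805 kg·m². Taking the sense of the wad of gum's angular momentum as positive, L_{wad} = m v R = (0.0266)(20.9)(0.263) = 0.1462 kg·m²/s.
L_i = +I_p ω_p + m v R = +(0.1805)(5.42) + 0.1462 = 1.125 kg·m²/s.
After sticking, I_f = I_p + m R² = 0.1805 + (0.0266)(0.263)² = 0.1824 kg·m².
ω_f = L_i / I_f = 1.125 / 0.1824 = 6.167 rad/s.

|ω_f| ≈ 6.17 rad/s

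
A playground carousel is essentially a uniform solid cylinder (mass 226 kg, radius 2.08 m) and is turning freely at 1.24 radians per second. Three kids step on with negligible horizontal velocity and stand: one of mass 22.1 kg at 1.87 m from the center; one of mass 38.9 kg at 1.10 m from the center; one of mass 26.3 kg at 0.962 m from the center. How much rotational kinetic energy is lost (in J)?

The added mass arrives with no angular momentum about the center, and any external torque about the center is negligible, so the system's angular momentum is conserved.
I_p = ½(226)(2.08)² = 488.9 kg·m².
Added inertia Σmr² = (22.1)(1.87)² + (38.9)(1.10)² + (26.3)(0.962)² = 148.7 kg·m²; I_f = 488.9 + 148.7 = 637.6 kg·m².
ω_f = I_p ω_i / I_f = (488.9)(1.24) / 637.6 = 0.9508 rad/s.
KE_i = ½(488.9)(1.240 rad/s)² = 375.9 J; KE_f = ½(637.6)(0.9508)² = 288.2 J.

energy lost ≈ 87.7 J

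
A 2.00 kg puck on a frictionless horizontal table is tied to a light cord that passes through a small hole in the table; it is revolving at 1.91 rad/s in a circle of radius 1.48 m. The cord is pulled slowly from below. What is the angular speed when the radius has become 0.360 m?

ω₂ ≈ 32.3 rad/s

No torque about the axis ⇒ m r₁² ω₁ = m r₂² ω₂.
ω₂ = ω₁ (r₁/r₂)² = (1.91)(1.48/0.360)² = 32.28 rad/s.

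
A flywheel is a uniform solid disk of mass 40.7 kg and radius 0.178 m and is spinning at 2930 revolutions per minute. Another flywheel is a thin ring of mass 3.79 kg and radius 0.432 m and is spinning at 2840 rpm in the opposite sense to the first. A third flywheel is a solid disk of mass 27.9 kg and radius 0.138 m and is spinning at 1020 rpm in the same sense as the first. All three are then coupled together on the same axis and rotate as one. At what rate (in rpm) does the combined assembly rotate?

The coupling torques are internal; angular momentum about the shared axis is conserved.
Moments of inertia: I_A = ½(40.7)(0.178)² = 0.6448 kg·m²; I_B = (3.79)(0.432)² = 0.7073 kg·m²; I_C = ½(27.9)(0.138)² = 0.2657 kg·m².
Taking A's sense as positive: L = (0.6448)(2930) − (0.7073)(2840) + (0.2657)(1020) = 151.4 kg·m²·rpm.
Combined I = 0.6448 + 0.7073 + 0.2657 = 1.618 kg·m².
ω_f = L / I = 151.4 / 1.618 = 93.59 rpm.

|ω_f| ≈ 93.6 rpm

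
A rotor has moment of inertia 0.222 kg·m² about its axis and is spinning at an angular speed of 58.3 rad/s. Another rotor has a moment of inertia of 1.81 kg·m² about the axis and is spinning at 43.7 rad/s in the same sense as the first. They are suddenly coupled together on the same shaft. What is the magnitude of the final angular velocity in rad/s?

|ω_f| ≈ 45.3 rad/s

No external torque acts about the common axis, so total angular momentum is conserved.
Taking A's sense as positive: L = (0.2220)(58.3) + (1.810)(43.7) = 92.04 kg·m²·rad/s.
Combined I = 0.2220 + 1.810 = 2.032 kg·m².
ω_f = L / I = 92.04 / 2.032 = 45.30 rad/s.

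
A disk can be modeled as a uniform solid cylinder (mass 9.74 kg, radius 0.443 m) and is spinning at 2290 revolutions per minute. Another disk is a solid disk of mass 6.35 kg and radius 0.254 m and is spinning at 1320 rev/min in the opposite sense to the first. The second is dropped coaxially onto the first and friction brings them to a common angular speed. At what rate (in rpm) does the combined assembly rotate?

|ω_f| ≈ 1650 rpm

The coupling torques are internal; angular momentum about the shared axis is conserved.
Moments of inertia: I_A = ½(9.74)(0.443)² = 0.9557 kg·m²; I_B = ½(6.35)(0.254)² = 0.2048 kg·m².
Taking A's sense as positive: L = (0.9557)(2290) − (0.2048)(1320) = 1918 kg·m²·rpm.
Combined I = 0.9557 + 0.2048 = 1.161 kg·m².
ω_f = L / I = 1918 / 1.161 = 1653 rpm.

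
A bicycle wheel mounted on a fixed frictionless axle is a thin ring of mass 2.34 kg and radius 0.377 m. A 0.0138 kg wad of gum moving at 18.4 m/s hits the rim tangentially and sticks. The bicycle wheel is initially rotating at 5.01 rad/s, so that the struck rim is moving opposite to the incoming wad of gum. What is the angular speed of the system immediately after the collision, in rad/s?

The axle reaction passes through the axle and exerts no torque about it; angular momentum about the axle is conserved through the impact.
I_p = (2.34)(0.377)² = 0.3326 kg·m². Taking the sense of the wad of gum's angular momentum as positive, L_{wad} = m v R = (0.0138)(18.4)(0.377) = 0.09573 kg·m²/s.
L_i = −I_p ω_p + m v R = −(0.3326)(5.01) + 0.09573 = -1.571 kg·m²/s.
After sticking, I_f = I_p + m R² = 0.3326 + (0.0138)(0.377)² = 0.3345 kg·m².
ω_f = L_i / I_f = -1.571 / 0.3345 = -4.694 rad/s.

|ω_f| ≈ 4.69 rad/s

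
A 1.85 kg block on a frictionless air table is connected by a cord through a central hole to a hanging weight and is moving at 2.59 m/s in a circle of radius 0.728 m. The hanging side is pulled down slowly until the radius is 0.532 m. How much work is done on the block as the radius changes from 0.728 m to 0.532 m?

Central (radial) force ⇒ zero torque about the center ⇒ m v r is constant.
v₂ = v₁ r₁ / r₂ = (2.59)(0.728) / (0.532) = 3.544 m/s.
W = ΔKE = ½m(v₂² − v₁²) = 5.414 J.

W ≈ 5.41 J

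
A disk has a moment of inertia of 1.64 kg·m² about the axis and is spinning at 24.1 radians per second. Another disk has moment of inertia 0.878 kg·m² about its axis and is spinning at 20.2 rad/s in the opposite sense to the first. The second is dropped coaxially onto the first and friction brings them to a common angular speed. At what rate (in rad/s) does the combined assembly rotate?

|ω_f| ≈ 8.65 rad/s

The coupling torques are internal; angular momentum about the shared axis is conserved.
Taking A's sense as positive: L = (1.640)(24.1) − (0.8780)(20.2) = 21.79 kg·m²·rad/s.
Combined I = 1.640 + 0.8780 = 2.518 kg·m².
ω_f = L / I = 21.79 / 2.518 = 8.653 rad/s.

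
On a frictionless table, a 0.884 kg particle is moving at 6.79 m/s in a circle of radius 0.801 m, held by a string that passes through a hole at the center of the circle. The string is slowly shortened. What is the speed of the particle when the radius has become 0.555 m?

v₂ ≈ 9.80 m/s

Central (radial) force ⇒ zero torque about the center ⇒ m v r is constant.
v₂ = v₁ r₁ / r₂ = (6.79)(0.801) / (0.555) = 9.800 m/s.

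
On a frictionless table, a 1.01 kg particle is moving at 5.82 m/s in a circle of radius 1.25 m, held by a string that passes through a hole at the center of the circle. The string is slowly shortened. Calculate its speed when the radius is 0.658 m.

The only horizontal force on the mass is along the cord (radial), so it exerts no torque about the hole and angular momentum m v r is conserved.
v₂ = v₁ r₁ / r₂ = (5.82)(1.25) / (0.658) = 11.06 m/s.

v₂ ≈ 11.1 m/s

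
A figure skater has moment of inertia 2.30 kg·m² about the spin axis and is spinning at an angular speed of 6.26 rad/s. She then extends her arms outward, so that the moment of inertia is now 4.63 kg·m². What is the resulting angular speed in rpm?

With no external torque about the axis, L is conserved: I₁ω₁ = I₂ω₂.
ω₂ = I₁ω₁ / I₂ = (2.300)(6.26 rad/s) / (4.630) = 3.110 rad/s = 29.70 rpm.

ω₂ ≈ 29.7 rpm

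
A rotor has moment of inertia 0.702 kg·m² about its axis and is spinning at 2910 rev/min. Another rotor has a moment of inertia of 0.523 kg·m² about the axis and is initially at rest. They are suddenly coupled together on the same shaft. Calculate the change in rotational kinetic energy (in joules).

No external torque acts about the common axis, so total angular momentum is conserved.
Taking A's sense as positive: L = (0.7020)(2910) = 2043 kg·m²·rpm.
Combined I = 0.7020 + 0.5230 = 1.225 kg·m².
ω_f = L / I = 2043 / 1.225 = 1668 rpm.
KE_i = ½ΣIω² = 32590 J; KE_f = ½(1.225)(174.6)² = 18680 J.

ΔKE ≈ -13900 J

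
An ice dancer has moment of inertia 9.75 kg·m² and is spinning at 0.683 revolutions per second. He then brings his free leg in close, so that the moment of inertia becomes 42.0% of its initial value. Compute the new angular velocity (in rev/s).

ω₂ ≈ 1.63 rev/s

No external torque acts about the spin axis, so angular momentum is conserved.
I₂ = 0.420 × 9.75 = 4.095 kg·m².
ω₂ = I₁ω₁ / I₂ = (9.750)(0.683 rev/s) / (4.095) = 1.626 rev/s.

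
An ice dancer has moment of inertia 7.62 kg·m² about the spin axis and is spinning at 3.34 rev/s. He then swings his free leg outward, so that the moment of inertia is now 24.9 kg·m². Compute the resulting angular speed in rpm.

ω₂ ≈ 61.3 rpm

Angular momentum about the spin axis is conserved since the torque about it is zero.
ω₂ = I₁ω₁ / I₂ = (7.620)(3.34 rev/s) / (24.90) = 1.022 rev/s = 61.33 rpm.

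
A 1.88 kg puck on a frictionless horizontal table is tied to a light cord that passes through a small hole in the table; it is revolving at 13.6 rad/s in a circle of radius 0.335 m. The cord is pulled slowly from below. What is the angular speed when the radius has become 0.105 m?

No torque about the axis ⇒ m r₁² ω₁ = m r₂² ω₂.
ω₂ = ω₁ (r₁/r₂)² = (13.6)(0.335/0.105)² = 138.4 rad/s.

ω₂ ≈ 138 rad/s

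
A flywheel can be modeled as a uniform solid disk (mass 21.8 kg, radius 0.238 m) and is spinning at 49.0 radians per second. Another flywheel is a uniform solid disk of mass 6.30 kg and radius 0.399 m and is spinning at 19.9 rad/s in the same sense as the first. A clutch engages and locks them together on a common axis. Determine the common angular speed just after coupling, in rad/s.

|ω_f| ≈ 36.0 rad/s

The coupling torques are internal; angular momentum about the shared axis is conserved.
Moments of inertia: I_A = ½(21.8)(0.238)² = 0.6174 kg·m²; I_B = ½(6.30)(0.399)² = 0.5015 kg·m².
Taking A's sense as positive: L = (0.6174)(49.0) + (0.5015)(19.9) = 40.23 kg·m²·rad/s.
Combined I = 0.6174 + 0.5015 = 1.119 kg·m².
ω_f = L / I = 40.23 / 1.119 = 35.96 rad/s.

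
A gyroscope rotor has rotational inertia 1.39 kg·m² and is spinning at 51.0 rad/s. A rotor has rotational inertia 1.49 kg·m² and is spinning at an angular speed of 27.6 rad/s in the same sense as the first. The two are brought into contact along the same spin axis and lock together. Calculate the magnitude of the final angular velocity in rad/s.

|ω_f| ≈ 38.9 rad/s

No external torque acts about the common axis, so total angular momentum is conserved.
Taking A's sense as positive: L = (1.390)(51.0) + (1.490)(27.6) = 112.0 kg·m²·rad/s.
Combined I = 1.390 + 1.490 = 2.880 kg·m².
ω_f = L / I = 112.0 / 2.880 = 38.89 rad/s.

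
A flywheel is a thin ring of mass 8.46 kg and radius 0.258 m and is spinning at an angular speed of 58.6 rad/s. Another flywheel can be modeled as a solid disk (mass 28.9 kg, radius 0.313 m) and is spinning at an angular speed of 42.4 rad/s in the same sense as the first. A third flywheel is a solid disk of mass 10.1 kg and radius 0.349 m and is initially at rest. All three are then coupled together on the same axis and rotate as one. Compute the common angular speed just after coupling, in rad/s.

|ω_f| ≈ 35.9 rad/s

No external torque acts about the common axis, so total angular momentum is conserved.
Moments of inertia: I_A = (8.46)(0.258)² = 0.5631 kg·m²; I_B = ½(28.9)(0.313)² = 1.416 kg·m²; I_C = ½(10.1)(0.349)² = 0.6151 kg·m².
Taking A's sense as positive: L = (0.5631)(58.6) + (1.416)(42.4) = 93.02 kg·m²·rad/s.
Combined I = 0.5631 + 1.416 + 0.6151 = 2.594 kg·m².
ω_f = L / I = 93.02 / 2.594 = 35.86 rad/s.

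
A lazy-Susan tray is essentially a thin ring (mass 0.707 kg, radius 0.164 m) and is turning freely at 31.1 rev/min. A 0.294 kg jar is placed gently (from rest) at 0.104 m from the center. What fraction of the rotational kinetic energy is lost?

No external torque acts about the center; L_before = L_after.
I_p = (0.707)(0.164)² = 0.01902 kg·m².
Added inertia Σmr² = (0.294)(0.104)² = 0.003180 kg·m²; I_f = 0.01902 + 0.003180 = 0.02220 kg·m².
ω_f = I_p ω_i / I_f = (0.01902)(31.1) / 0.02220 = 26.64 rpm.
KE_i = ½(0.01902)(3.257 rad/s)² = 0.1008 J; KE_f = ½(0.02220)(2.790)² = 0.08640 J.
Fraction lost = 0.1433.

fraction ≈ 0.143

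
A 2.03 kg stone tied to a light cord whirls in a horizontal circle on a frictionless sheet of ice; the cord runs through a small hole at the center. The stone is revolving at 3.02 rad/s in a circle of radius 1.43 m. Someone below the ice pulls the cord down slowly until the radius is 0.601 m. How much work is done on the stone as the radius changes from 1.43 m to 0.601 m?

W ≈ 88.2 J

No torque about the axis ⇒ m r₁² ω₁ = m r₂² ω₂.
ω₂ = ω₁ (r₁/r₂)² = (3.02)(1.43/0.601)² = 17.10 rad/s.
W = ΔKE = ½m(v₂² − v₁²) = 88.24 J.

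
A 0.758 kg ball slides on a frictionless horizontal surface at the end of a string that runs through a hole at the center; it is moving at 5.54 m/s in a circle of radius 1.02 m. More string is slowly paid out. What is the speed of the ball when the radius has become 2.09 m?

Central (radial) force ⇒ zero torque about the center ⇒ m v r is constant.
v₂ = v₁ r₁ / r₂ = (5.54)(1.02) / (2.09) = 2.704 m/s.

v₂ ≈ 2.70 m/s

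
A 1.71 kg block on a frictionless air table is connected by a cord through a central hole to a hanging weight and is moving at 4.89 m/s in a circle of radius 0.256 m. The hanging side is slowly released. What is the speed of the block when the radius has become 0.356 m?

The only horizontal force on the mass is along the cord (radial), so it exerts no torque about the hole and angular momentum m v r is conserved.
v₂ = v₁ r₁ / r₂ = (4.89)(0.256) / (0.356) = 3.516 m/s.

v₂ ≈ 3.52 m/s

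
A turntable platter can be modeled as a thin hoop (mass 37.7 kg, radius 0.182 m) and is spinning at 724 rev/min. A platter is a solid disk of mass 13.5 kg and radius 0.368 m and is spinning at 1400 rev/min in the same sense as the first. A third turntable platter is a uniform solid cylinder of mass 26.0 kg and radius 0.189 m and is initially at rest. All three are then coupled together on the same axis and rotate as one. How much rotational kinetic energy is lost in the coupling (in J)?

ΔKE lost ≈ 3460 J

The coupling torques are internal; angular momentum about the shared axis is conserved.
Moments of inertia: I_A = (37.7)(0.182)² = 1.249 kg·m²; I_B = ½(13.5)(0.368)² = 0.9141 kg·m²; I_C = ½(26.0)(0.189)² = 0.4644 kg·m².
Taking A's sense as positive: L = (1.249)(724) + (0.9141)(1400) = 2184 kg·m²·rpm.
Combined I = 1.249 + 0.9141 + 0.4644 = 2.627 kg·m².
ω_f = L / I = 2184 / 2.627 = 831.2 rpm.
KE_i = ½ΣIω² = 13410 J; KE_f = ½(2.627)(87.05)² = 9954 J.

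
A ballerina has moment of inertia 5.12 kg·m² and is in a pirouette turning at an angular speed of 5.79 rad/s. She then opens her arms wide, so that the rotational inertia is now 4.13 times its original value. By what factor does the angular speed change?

ω₂/ω₁ ≈ 0.242

With no external torque about the axis, L is conserved: I₁ω₁ = I₂ω₂.
I₂ = 4.13 × 5.12 = 21.15 kg·m².
ω₂/ω₁ = I₁/I₂ = 5.120 / 21.15 = 0.2421.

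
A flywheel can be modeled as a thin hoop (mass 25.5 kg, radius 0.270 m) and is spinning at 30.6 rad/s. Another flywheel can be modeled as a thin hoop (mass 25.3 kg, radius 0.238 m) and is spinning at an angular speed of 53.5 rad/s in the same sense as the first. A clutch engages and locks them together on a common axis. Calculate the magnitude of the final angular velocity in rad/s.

The coupling torques are internal; angular momentum about the shared axis is conserved.
Moments of inertia: I_A = (25.5)(0.270)² = 1.859 kg·m²; I_B = (25.3)(0.238)² = 1.433 kg·m².
Taking A's sense as positive: L = (1.859)(30.6) + (1.433)(53.5) = 133.6 kg·m²·rad/s.
Combined I = 1.859 + 1.433 = 3.292 kg·m².
ω_f = L / I = 133.6 / 3.292 = 40.57 rad/s.

|ω_f| ≈ 40.6 rad/s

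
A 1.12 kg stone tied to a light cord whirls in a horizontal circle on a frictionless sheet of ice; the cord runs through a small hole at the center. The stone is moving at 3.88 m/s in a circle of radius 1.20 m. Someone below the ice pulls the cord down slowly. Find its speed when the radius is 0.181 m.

v₂ ≈ 25.7 m/s

Central (radial) force ⇒ zero torque about the center ⇒ m v r is constant.
v₂ = v₁ r₁ / r₂ = (3.88)(1.20) / (0.181) = 25.72 m/s.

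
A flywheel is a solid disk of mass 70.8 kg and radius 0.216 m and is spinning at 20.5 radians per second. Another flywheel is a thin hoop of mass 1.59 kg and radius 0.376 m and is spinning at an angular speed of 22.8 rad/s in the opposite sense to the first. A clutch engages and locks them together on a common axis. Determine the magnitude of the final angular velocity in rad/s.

|ω_f| ≈ 15.3 rad/s

The coupling torques are internal; angular momentum about the shared axis is conserved.
Moments of inertia: I_A = ½(70.8)(0.216)² = 1.652 kg·m²; I_B = (1.59)(0.376)² = 0.2248 kg·m².
Taking A's sense as positive: L = (1.652)(20.5) − (0.2248)(22.8) = 28.73 kg·m²·rad/s.
Combined I = 1.652 + 0.2248 = 1.876 kg·m².
ω_f = L / I = 28.73 / 1.876 = 15.31 rad/s.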